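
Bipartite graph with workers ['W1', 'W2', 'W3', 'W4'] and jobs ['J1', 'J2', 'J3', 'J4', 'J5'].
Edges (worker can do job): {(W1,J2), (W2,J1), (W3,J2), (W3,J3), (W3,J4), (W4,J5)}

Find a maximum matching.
Matching: {(W1,J2), (W2,J1), (W3,J3), (W4,J5)}

Maximum matching (size 4):
  W1 → J2
  W2 → J1
  W3 → J3
  W4 → J5

Each worker is assigned to at most one job, and each job to at most one worker.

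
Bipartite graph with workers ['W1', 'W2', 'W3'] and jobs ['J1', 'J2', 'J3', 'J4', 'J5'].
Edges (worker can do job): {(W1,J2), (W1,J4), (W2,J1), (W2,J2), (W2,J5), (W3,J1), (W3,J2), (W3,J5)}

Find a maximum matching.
Matching: {(W1,J4), (W2,J1), (W3,J2)}

Maximum matching (size 3):
  W1 → J4
  W2 → J1
  W3 → J2

Each worker is assigned to at most one job, and each job to at most one worker.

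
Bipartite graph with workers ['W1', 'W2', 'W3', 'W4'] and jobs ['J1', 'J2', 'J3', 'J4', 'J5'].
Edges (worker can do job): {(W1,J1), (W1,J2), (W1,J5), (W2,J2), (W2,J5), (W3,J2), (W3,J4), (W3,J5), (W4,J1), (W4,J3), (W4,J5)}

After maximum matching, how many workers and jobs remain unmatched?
Unmatched: 0 workers, 1 jobs

Maximum matching size: 4
Workers: 4 total, 4 matched, 0 unmatched
Jobs: 5 total, 4 matched, 1 unmatched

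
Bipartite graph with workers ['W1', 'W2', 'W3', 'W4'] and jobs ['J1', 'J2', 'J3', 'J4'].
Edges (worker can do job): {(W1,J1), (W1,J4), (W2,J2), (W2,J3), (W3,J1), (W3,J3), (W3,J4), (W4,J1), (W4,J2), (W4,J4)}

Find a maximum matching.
Matching: {(W1,J1), (W2,J2), (W3,J3), (W4,J4)}

Maximum matching (size 4):
  W1 → J1
  W2 → J2
  W3 → J3
  W4 → J4

Each worker is assigned to at most one job, and each job to at most one worker.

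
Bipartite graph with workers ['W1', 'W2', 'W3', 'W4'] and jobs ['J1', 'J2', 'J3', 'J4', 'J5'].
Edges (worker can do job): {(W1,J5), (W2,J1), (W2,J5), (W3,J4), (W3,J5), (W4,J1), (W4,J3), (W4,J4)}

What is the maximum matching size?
Maximum matching size = 4

Maximum matching: {(W1,J5), (W2,J1), (W3,J4), (W4,J3)}
Size: 4

This assigns 4 workers to 4 distinct jobs.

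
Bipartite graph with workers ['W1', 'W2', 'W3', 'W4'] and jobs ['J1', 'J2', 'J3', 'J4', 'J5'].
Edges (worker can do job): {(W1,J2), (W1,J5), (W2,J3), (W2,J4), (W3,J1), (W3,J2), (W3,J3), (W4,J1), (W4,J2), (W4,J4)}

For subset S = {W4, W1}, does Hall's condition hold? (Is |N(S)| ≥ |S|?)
Yes: |N(S)| = 4, |S| = 2

Subset S = {W4, W1}
Neighbors N(S) = {J1, J2, J4, J5}

|N(S)| = 4, |S| = 2
Hall's condition: |N(S)| ≥ |S| is satisfied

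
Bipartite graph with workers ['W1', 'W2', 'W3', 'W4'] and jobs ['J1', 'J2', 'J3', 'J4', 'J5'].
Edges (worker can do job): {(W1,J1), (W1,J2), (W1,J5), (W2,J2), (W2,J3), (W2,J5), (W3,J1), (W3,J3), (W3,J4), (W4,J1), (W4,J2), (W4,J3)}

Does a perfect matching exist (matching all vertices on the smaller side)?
Yes, perfect matching exists (size 4)

Perfect matching: {(W1,J2), (W2,J5), (W3,J3), (W4,J1)}
All 4 vertices on the smaller side are matched.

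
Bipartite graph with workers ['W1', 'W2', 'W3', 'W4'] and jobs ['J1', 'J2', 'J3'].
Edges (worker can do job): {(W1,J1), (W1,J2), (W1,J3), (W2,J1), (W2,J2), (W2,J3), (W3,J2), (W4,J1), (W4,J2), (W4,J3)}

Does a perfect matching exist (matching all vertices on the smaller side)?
Yes, perfect matching exists (size 3)

Perfect matching: {(W1,J3), (W3,J2), (W4,J1)}
All 3 vertices on the smaller side are matched.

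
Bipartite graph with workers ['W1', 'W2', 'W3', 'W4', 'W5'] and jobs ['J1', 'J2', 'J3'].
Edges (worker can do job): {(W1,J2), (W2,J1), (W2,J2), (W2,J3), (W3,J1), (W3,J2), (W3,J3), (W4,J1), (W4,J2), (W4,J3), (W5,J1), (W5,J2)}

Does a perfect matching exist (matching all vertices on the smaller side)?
Yes, perfect matching exists (size 3)

Perfect matching: {(W3,J2), (W4,J3), (W5,J1)}
All 3 vertices on the smaller side are matched.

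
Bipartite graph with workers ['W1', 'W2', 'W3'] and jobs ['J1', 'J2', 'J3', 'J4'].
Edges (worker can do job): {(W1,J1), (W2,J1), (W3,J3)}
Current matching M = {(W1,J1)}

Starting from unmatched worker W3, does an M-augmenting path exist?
Yes: W3 → J3

An M-augmenting path alternates non-matching / matching edges, starting and ending at unmatched vertices.
Path: W3 → J3
(J3 is unmatched in M, so the path is augmenting.)
Flipping edges along this path would increase |M| from 1 to 2.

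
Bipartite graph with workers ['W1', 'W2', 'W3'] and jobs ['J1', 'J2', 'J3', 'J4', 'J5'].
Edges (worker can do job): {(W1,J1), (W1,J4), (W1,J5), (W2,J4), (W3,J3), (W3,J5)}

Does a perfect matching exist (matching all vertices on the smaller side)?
Yes, perfect matching exists (size 3)

Perfect matching: {(W1,J1), (W2,J4), (W3,J5)}
All 3 vertices on the smaller side are matched.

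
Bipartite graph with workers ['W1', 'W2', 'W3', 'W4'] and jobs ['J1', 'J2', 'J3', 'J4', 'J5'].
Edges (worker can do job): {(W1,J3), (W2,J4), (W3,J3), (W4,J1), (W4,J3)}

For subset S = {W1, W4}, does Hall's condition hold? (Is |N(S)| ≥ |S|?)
Yes: |N(S)| = 2, |S| = 2

Subset S = {W1, W4}
Neighbors N(S) = {J1, J3}

|N(S)| = 2, |S| = 2
Hall's condition: |N(S)| ≥ |S| is satisfied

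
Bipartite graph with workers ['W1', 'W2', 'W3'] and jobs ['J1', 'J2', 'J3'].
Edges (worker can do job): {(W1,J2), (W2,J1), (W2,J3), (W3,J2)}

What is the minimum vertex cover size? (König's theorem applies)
Minimum vertex cover size = 2

By König's theorem: in bipartite graphs,
min vertex cover = max matching = 2

Maximum matching has size 2, so minimum vertex cover also has size 2.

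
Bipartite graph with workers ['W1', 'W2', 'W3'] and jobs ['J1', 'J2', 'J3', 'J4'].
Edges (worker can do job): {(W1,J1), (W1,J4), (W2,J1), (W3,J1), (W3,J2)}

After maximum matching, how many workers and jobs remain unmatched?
Unmatched: 0 workers, 1 jobs

Maximum matching size: 3
Workers: 3 total, 3 matched, 0 unmatched
Jobs: 4 total, 3 matched, 1 unmatched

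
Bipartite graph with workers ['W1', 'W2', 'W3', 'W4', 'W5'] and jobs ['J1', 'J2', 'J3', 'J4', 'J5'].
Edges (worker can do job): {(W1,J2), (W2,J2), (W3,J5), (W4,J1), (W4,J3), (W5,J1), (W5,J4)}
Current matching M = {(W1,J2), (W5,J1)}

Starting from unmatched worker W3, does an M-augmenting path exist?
Yes: W3 → J5

An M-augmenting path alternates non-matching / matching edges, starting and ending at unmatched vertices.
Path: W3 → J5
(J5 is unmatched in M, so the path is augmenting.)
Flipping edges along this path would increase |M| from 2 to 3.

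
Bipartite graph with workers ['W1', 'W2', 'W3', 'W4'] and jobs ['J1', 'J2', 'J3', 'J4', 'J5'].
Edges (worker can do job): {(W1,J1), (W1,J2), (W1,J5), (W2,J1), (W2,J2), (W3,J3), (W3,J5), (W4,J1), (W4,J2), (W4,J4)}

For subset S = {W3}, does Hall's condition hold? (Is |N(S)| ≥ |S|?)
Yes: |N(S)| = 2, |S| = 1

Subset S = {W3}
Neighbors N(S) = {J3, J5}

|N(S)| = 2, |S| = 1
Hall's condition: |N(S)| ≥ |S| is satisfied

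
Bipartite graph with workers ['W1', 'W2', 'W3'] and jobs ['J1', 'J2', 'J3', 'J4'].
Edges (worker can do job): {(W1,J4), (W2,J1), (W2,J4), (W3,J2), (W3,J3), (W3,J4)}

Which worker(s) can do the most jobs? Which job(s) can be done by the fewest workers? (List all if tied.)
Most versatile: W3 (3 jobs); Least covered: J1, J2, J3 (1 workers)

Worker degrees (jobs they can do): W1:1, W2:2, W3:3
Job degrees (workers who can do it): J1:1, J2:1, J3:1, J4:3

Maximum worker degree is 3, achieved by: W3
Minimum job degree is 1, achieved by: J1, J2, J3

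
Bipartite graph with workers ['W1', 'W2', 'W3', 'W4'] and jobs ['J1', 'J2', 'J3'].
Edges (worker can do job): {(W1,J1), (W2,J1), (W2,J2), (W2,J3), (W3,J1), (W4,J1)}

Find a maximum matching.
Matching: {(W2,J3), (W4,J1)}

Maximum matching (size 2):
  W2 → J3
  W4 → J1

Each worker is assigned to at most one job, and each job to at most one worker.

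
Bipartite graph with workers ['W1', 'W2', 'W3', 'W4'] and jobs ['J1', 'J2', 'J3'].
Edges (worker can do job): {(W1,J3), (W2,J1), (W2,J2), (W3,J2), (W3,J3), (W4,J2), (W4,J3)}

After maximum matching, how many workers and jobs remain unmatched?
Unmatched: 1 workers, 0 jobs

Maximum matching size: 3
Workers: 4 total, 3 matched, 1 unmatched
Jobs: 3 total, 3 matched, 0 unmatched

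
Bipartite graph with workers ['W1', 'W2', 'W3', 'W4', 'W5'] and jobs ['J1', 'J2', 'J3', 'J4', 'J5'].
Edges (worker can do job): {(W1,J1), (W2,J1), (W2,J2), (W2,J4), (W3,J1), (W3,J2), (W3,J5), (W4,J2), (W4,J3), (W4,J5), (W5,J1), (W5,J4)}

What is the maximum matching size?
Maximum matching size = 5

Maximum matching: {(W1,J1), (W2,J2), (W3,J5), (W4,J3), (W5,J4)}
Size: 5

This assigns 5 workers to 5 distinct jobs.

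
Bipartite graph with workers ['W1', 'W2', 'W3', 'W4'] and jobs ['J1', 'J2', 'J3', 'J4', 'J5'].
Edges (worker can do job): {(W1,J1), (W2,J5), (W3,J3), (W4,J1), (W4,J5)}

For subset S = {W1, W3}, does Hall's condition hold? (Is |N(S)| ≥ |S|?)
Yes: |N(S)| = 2, |S| = 2

Subset S = {W1, W3}
Neighbors N(S) = {J1, J3}

|N(S)| = 2, |S| = 2
Hall's condition: |N(S)| ≥ |S| is satisfied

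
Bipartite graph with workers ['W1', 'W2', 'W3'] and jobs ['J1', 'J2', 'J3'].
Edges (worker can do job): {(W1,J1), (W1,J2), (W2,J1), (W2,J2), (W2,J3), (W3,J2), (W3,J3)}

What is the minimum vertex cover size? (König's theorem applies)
Minimum vertex cover size = 3

By König's theorem: in bipartite graphs,
min vertex cover = max matching = 3

Maximum matching has size 3, so minimum vertex cover also has size 3.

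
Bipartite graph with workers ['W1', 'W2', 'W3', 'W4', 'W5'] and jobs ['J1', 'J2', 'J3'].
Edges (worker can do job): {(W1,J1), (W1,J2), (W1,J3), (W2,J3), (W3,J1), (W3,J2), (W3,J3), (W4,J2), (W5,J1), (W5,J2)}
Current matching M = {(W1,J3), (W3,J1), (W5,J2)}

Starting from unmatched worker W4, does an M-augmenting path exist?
No augmenting path from W4

Alternating search from W4 reaches jobs: {J1, J2, J3}.
Every reachable job is already matched in M, and following those matched edges back to workers exposes no further unvisited jobs.
No M-augmenting path from W4 exists.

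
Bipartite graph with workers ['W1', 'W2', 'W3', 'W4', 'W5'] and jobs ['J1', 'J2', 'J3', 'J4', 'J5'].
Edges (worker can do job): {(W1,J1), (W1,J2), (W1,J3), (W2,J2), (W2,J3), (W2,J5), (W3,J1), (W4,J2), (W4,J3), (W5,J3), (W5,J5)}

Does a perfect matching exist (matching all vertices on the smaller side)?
No, maximum matching has size 4 < 5

Maximum matching has size 4, need 5 for perfect matching.
Unmatched workers: ['W2']
Unmatched jobs: ['J4']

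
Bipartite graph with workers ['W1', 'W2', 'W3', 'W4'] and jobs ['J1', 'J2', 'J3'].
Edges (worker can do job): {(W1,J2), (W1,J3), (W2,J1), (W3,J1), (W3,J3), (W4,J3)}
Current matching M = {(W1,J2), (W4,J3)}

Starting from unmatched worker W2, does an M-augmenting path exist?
Yes: W2 → J1

An M-augmenting path alternates non-matching / matching edges, starting and ending at unmatched vertices.
Path: W2 → J1
(J1 is unmatched in M, so the path is augmenting.)
Flipping edges along this path would increase |M| from 2 to 3.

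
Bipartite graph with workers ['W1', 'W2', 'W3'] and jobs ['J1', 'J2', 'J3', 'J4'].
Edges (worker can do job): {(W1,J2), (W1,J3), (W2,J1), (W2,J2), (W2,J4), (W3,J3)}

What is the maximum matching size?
Maximum matching size = 3

Maximum matching: {(W1,J2), (W2,J1), (W3,J3)}
Size: 3

This assigns 3 workers to 3 distinct jobs.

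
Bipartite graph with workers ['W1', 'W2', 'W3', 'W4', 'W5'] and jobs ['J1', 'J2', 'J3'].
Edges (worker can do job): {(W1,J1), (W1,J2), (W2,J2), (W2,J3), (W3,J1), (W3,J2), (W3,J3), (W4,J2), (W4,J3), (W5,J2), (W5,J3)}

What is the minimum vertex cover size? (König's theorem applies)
Minimum vertex cover size = 3

By König's theorem: in bipartite graphs,
min vertex cover = max matching = 3

Maximum matching has size 3, so minimum vertex cover also has size 3.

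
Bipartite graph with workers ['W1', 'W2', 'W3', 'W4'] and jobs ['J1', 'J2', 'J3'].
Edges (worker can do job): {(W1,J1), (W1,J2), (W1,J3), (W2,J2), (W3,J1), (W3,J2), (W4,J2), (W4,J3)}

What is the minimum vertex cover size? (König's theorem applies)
Minimum vertex cover size = 3

By König's theorem: in bipartite graphs,
min vertex cover = max matching = 3

Maximum matching has size 3, so minimum vertex cover also has size 3.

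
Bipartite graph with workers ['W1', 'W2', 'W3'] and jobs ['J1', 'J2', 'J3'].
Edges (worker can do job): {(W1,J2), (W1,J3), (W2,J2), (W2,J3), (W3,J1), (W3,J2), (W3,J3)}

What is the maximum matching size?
Maximum matching size = 3

Maximum matching: {(W1,J3), (W2,J2), (W3,J1)}
Size: 3

This assigns 3 workers to 3 distinct jobs.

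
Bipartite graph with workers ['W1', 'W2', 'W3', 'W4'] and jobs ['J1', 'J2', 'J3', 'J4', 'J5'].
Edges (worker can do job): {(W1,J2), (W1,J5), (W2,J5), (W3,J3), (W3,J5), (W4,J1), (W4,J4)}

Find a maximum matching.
Matching: {(W1,J2), (W2,J5), (W3,J3), (W4,J1)}

Maximum matching (size 4):
  W1 → J2
  W2 → J5
  W3 → J3
  W4 → J1

Each worker is assigned to at most one job, and each job to at most one worker.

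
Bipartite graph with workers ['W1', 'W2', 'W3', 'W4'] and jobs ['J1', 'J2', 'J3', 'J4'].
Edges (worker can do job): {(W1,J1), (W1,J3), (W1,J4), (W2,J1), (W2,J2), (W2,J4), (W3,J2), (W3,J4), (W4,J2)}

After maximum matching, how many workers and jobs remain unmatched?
Unmatched: 0 workers, 0 jobs

Maximum matching size: 4
Workers: 4 total, 4 matched, 0 unmatched
Jobs: 4 total, 4 matched, 0 unmatched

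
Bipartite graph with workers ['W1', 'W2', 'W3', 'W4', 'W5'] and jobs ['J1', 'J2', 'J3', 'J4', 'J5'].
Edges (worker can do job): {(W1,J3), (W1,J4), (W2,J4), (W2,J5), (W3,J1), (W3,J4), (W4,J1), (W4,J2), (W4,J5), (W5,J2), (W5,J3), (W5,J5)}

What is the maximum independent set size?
Maximum independent set = 5

By König's theorem:
- Min vertex cover = Max matching = 5
- Max independent set = Total vertices - Min vertex cover
- Max independent set = 10 - 5 = 5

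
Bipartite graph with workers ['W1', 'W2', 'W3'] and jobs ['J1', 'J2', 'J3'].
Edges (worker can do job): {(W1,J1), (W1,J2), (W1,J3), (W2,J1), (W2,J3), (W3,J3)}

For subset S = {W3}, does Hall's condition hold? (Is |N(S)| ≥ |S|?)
Yes: |N(S)| = 1, |S| = 1

Subset S = {W3}
Neighbors N(S) = {J3}

|N(S)| = 1, |S| = 1
Hall's condition: |N(S)| ≥ |S| is satisfied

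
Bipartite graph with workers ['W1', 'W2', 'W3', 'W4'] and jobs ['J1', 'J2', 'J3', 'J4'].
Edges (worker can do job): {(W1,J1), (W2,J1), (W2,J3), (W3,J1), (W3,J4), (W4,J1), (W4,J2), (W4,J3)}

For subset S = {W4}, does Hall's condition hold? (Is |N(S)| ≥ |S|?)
Yes: |N(S)| = 3, |S| = 1

Subset S = {W4}
Neighbors N(S) = {J1, J2, J3}

|N(S)| = 3, |S| = 1
Hall's condition: |N(S)| ≥ |S| is satisfied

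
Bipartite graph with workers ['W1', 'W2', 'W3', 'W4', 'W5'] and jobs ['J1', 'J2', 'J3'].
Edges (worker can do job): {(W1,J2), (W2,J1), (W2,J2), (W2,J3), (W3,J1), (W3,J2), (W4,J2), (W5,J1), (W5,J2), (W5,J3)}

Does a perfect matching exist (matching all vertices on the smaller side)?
Yes, perfect matching exists (size 3)

Perfect matching: {(W2,J1), (W3,J2), (W5,J3)}
All 3 vertices on the smaller side are matched.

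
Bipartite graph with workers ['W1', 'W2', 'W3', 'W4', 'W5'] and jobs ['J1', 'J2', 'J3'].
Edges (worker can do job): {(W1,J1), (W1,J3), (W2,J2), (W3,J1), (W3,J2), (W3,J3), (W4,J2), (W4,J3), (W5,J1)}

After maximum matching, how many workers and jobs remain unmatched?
Unmatched: 2 workers, 0 jobs

Maximum matching size: 3
Workers: 5 total, 3 matched, 2 unmatched
Jobs: 3 total, 3 matched, 0 unmatched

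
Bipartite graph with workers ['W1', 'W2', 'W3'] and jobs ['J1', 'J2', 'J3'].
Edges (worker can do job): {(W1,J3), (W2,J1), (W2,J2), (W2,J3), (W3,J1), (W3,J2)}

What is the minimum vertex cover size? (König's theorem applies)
Minimum vertex cover size = 3

By König's theorem: in bipartite graphs,
min vertex cover = max matching = 3

Maximum matching has size 3, so minimum vertex cover also has size 3.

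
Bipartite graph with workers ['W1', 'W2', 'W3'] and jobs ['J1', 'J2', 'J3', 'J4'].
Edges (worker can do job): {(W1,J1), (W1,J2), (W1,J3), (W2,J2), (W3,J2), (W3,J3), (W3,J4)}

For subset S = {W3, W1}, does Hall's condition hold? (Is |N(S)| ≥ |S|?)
Yes: |N(S)| = 4, |S| = 2

Subset S = {W3, W1}
Neighbors N(S) = {J1, J2, J3, J4}

|N(S)| = 4, |S| = 2
Hall's condition: |N(S)| ≥ |S| is satisfied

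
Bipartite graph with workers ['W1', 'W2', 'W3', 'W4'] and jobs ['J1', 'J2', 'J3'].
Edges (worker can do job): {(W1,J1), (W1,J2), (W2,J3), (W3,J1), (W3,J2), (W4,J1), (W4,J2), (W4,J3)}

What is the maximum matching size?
Maximum matching size = 3

Maximum matching: {(W1,J1), (W3,J2), (W4,J3)}
Size: 3

This assigns 3 workers to 3 distinct jobs.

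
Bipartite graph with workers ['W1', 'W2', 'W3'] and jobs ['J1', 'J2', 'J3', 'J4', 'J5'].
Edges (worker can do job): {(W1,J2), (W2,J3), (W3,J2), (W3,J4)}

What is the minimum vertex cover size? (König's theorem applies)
Minimum vertex cover size = 3

By König's theorem: in bipartite graphs,
min vertex cover = max matching = 3

Maximum matching has size 3, so minimum vertex cover also has size 3.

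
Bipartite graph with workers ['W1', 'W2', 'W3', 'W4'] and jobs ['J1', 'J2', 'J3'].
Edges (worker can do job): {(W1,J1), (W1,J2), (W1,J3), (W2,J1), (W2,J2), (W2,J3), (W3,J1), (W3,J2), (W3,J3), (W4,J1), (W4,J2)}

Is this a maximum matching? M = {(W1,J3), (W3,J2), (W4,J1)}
Yes, size 3 is maximum

Proposed matching has size 3.
Maximum matching size for this graph: 3.

This is a maximum matching.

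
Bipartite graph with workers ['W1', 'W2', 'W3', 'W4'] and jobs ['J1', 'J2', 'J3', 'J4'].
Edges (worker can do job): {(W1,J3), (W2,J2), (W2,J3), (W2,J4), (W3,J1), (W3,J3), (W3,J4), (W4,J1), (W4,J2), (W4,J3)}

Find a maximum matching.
Matching: {(W1,J3), (W2,J4), (W3,J1), (W4,J2)}

Maximum matching (size 4):
  W1 → J3
  W2 → J4
  W3 → J1
  W4 → J2

Each worker is assigned to at most one job, and each job to at most one worker.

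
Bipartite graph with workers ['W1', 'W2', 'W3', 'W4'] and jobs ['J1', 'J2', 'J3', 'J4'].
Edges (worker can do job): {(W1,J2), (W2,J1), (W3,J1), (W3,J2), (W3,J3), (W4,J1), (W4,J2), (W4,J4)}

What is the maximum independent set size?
Maximum independent set = 4

By König's theorem:
- Min vertex cover = Max matching = 4
- Max independent set = Total vertices - Min vertex cover
- Max independent set = 8 - 4 = 4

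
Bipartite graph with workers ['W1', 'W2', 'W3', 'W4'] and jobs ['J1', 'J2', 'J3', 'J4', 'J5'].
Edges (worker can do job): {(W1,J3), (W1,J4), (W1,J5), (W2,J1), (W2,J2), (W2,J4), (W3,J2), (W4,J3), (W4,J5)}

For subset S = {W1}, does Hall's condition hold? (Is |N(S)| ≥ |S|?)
Yes: |N(S)| = 3, |S| = 1

Subset S = {W1}
Neighbors N(S) = {J3, J4, J5}

|N(S)| = 3, |S| = 1
Hall's condition: |N(S)| ≥ |S| is satisfied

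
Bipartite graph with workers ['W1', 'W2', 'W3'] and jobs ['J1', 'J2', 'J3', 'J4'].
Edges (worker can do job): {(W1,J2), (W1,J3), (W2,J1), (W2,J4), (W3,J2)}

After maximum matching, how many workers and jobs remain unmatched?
Unmatched: 0 workers, 1 jobs

Maximum matching size: 3
Workers: 3 total, 3 matched, 0 unmatched
Jobs: 4 total, 3 matched, 1 unmatched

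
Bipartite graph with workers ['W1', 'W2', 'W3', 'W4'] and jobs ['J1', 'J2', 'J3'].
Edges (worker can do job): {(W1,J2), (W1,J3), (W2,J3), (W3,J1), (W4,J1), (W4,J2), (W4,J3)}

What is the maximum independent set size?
Maximum independent set = 4

By König's theorem:
- Min vertex cover = Max matching = 3
- Max independent set = Total vertices - Min vertex cover
- Max independent set = 7 - 3 = 4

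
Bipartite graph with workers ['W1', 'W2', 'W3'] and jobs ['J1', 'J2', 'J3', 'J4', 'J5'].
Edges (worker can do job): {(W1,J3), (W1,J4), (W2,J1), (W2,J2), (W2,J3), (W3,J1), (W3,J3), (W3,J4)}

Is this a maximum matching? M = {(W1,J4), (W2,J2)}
No, size 2 is not maximum

Proposed matching has size 2.
Maximum matching size for this graph: 3.

This is NOT maximum - can be improved to size 3.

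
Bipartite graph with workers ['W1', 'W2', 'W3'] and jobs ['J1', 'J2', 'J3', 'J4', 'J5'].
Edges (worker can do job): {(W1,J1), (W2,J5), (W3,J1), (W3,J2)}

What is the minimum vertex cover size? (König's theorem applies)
Minimum vertex cover size = 3

By König's theorem: in bipartite graphs,
min vertex cover = max matching = 3

Maximum matching has size 3, so minimum vertex cover also has size 3.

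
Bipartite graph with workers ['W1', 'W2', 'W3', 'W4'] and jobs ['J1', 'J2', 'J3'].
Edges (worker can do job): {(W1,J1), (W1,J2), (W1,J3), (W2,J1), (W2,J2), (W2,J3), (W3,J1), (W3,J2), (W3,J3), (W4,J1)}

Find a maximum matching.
Matching: {(W1,J2), (W3,J3), (W4,J1)}

Maximum matching (size 3):
  W1 → J2
  W3 → J3
  W4 → J1

Each worker is assigned to at most one job, and each job to at most one worker.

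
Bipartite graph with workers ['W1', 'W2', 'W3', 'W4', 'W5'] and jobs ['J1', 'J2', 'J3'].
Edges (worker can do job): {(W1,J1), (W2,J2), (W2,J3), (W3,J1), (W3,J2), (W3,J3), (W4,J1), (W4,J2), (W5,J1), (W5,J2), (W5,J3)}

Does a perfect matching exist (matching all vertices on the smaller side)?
Yes, perfect matching exists (size 3)

Perfect matching: {(W3,J1), (W4,J2), (W5,J3)}
All 3 vertices on the smaller side are matched.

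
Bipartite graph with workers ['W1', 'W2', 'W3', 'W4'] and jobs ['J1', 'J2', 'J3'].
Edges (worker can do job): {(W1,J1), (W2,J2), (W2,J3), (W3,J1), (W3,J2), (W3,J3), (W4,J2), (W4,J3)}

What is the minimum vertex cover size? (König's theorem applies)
Minimum vertex cover size = 3

By König's theorem: in bipartite graphs,
min vertex cover = max matching = 3

Maximum matching has size 3, so minimum vertex cover also has size 3.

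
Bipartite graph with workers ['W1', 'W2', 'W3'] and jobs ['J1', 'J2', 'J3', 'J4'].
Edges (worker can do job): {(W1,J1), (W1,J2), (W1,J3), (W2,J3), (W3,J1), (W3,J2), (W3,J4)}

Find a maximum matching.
Matching: {(W1,J2), (W2,J3), (W3,J4)}

Maximum matching (size 3):
  W1 → J2
  W2 → J3
  W3 → J4

Each worker is assigned to at most one job, and each job to at most one worker.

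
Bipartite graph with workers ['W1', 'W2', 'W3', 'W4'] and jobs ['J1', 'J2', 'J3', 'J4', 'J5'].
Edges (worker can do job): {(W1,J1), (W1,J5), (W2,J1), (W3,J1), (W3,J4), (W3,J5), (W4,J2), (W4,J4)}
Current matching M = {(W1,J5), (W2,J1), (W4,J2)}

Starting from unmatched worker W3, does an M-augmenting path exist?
Yes: W3 → J4

An M-augmenting path alternates non-matching / matching edges, starting and ending at unmatched vertices.
Path: W3 → J4
(J4 is unmatched in M, so the path is augmenting.)
Flipping edges along this path would increase |M| from 3 to 4.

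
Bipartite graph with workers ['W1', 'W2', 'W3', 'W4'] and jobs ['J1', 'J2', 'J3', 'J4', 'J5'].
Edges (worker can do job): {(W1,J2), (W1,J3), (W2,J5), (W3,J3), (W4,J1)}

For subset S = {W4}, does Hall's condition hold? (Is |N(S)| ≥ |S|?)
Yes: |N(S)| = 1, |S| = 1

Subset S = {W4}
Neighbors N(S) = {J1}

|N(S)| = 1, |S| = 1
Hall's condition: |N(S)| ≥ |S| is satisfied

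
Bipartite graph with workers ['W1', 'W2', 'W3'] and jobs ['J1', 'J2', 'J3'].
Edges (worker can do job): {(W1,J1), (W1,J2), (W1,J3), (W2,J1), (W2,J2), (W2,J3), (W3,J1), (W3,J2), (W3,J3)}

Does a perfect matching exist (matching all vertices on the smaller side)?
Yes, perfect matching exists (size 3)

Perfect matching: {(W1,J3), (W2,J2), (W3,J1)}
All 3 vertices on the smaller side are matched.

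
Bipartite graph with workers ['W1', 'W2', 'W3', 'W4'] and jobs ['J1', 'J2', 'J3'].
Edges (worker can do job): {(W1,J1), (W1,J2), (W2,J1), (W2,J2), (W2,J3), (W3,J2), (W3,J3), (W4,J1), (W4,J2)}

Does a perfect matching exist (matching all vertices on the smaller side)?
Yes, perfect matching exists (size 3)

Perfect matching: {(W1,J1), (W3,J3), (W4,J2)}
All 3 vertices on the smaller side are matched.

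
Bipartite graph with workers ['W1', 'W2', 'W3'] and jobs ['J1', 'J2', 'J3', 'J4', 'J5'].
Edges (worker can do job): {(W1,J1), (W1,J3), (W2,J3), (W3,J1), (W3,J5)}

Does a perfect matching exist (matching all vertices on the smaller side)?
Yes, perfect matching exists (size 3)

Perfect matching: {(W1,J1), (W2,J3), (W3,J5)}
All 3 vertices on the smaller side are matched.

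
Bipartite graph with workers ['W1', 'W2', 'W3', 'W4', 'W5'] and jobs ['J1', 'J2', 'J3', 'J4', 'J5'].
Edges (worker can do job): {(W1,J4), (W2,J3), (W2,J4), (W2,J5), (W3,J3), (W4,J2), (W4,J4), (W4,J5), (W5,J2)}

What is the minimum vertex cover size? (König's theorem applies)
Minimum vertex cover size = 4

By König's theorem: in bipartite graphs,
min vertex cover = max matching = 4

Maximum matching has size 4, so minimum vertex cover also has size 4.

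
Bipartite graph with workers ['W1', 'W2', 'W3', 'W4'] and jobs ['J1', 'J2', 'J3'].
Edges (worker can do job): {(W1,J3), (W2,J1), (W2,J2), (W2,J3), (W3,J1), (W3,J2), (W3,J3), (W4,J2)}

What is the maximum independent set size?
Maximum independent set = 4

By König's theorem:
- Min vertex cover = Max matching = 3
- Max independent set = Total vertices - Min vertex cover
- Max independent set = 7 - 3 = 4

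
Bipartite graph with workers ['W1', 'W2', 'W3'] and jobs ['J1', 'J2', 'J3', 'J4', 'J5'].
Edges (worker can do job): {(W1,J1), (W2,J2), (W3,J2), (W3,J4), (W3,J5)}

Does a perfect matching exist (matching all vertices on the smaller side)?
Yes, perfect matching exists (size 3)

Perfect matching: {(W1,J1), (W2,J2), (W3,J4)}
All 3 vertices on the smaller side are matched.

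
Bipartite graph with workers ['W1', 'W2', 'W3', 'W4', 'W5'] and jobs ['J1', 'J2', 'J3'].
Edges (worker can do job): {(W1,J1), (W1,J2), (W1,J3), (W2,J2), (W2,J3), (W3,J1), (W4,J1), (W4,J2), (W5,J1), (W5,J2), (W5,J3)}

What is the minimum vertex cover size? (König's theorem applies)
Minimum vertex cover size = 3

By König's theorem: in bipartite graphs,
min vertex cover = max matching = 3

Maximum matching has size 3, so minimum vertex cover also has size 3.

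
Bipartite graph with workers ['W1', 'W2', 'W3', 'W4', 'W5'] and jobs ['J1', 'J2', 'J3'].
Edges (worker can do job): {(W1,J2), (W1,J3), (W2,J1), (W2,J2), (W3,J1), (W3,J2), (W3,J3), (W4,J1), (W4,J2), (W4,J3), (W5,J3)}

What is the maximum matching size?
Maximum matching size = 3

Maximum matching: {(W1,J2), (W3,J3), (W4,J1)}
Size: 3

This assigns 3 workers to 3 distinct jobs.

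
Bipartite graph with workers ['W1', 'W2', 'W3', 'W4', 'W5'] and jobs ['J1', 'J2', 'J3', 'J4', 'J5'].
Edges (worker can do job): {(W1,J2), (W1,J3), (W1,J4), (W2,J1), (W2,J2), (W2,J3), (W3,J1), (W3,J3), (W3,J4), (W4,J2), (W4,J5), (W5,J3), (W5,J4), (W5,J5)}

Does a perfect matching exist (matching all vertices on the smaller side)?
Yes, perfect matching exists (size 5)

Perfect matching: {(W1,J4), (W2,J1), (W3,J3), (W4,J2), (W5,J5)}
All 5 vertices on the smaller side are matched.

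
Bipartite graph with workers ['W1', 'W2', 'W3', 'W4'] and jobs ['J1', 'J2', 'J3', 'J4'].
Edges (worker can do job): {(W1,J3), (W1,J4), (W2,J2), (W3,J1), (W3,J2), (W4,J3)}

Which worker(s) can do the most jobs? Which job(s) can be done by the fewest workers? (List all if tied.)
Most versatile: W1, W3 (2 jobs); Least covered: J1, J4 (1 workers)

Worker degrees (jobs they can do): W1:2, W2:1, W3:2, W4:1
Job degrees (workers who can do it): J1:1, J2:2, J3:2, J4:1

Maximum worker degree is 2, achieved by: W1, W3
Minimum job degree is 1, achieved by: J1, J4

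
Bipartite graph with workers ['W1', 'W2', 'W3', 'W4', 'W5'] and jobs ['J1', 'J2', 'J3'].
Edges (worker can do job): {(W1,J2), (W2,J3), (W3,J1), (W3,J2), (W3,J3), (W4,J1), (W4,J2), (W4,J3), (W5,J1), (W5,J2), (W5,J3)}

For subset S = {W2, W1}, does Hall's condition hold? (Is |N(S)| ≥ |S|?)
Yes: |N(S)| = 2, |S| = 2

Subset S = {W2, W1}
Neighbors N(S) = {J2, J3}

|N(S)| = 2, |S| = 2
Hall's condition: |N(S)| ≥ |S| is satisfied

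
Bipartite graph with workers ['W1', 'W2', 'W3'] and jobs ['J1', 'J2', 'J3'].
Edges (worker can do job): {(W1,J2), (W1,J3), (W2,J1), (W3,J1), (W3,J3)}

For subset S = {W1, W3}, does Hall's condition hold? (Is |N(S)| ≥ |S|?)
Yes: |N(S)| = 3, |S| = 2

Subset S = {W1, W3}
Neighbors N(S) = {J1, J2, J3}

|N(S)| = 3, |S| = 2
Hall's condition: |N(S)| ≥ |S| is satisfied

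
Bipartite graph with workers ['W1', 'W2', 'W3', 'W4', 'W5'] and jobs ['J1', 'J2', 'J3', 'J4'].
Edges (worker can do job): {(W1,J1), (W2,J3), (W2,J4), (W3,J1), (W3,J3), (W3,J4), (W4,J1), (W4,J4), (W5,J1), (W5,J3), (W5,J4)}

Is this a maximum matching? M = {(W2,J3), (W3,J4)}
No, size 2 is not maximum

Proposed matching has size 2.
Maximum matching size for this graph: 3.

This is NOT maximum - can be improved to size 3.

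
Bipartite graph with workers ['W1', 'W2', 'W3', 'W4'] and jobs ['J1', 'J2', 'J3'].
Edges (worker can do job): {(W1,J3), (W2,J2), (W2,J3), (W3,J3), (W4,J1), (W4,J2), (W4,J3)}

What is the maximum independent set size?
Maximum independent set = 4

By König's theorem:
- Min vertex cover = Max matching = 3
- Max independent set = Total vertices - Min vertex cover
- Max independent set = 7 - 3 = 4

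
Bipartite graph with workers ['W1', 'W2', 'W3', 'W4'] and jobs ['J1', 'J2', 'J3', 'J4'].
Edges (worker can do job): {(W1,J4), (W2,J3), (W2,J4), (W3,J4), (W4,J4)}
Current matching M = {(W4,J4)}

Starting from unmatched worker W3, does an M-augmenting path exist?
No augmenting path from W3

Alternating search from W3 reaches jobs: {J4}.
Every reachable job is already matched in M, and following those matched edges back to workers exposes no further unvisited jobs.
No M-augmenting path from W3 exists.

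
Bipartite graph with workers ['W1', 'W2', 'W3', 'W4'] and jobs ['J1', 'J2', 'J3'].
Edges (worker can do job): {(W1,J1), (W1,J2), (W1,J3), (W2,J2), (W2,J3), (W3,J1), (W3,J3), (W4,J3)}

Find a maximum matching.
Matching: {(W1,J2), (W3,J1), (W4,J3)}

Maximum matching (size 3):
  W1 → J2
  W3 → J1
  W4 → J3

Each worker is assigned to at most one job, and each job to at most one worker.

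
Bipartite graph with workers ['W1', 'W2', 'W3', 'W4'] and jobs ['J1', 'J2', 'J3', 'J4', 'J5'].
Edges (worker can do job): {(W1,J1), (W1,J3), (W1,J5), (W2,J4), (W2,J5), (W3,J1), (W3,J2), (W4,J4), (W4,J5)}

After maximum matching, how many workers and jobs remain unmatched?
Unmatched: 0 workers, 1 jobs

Maximum matching size: 4
Workers: 4 total, 4 matched, 0 unmatched
Jobs: 5 total, 4 matched, 1 unmatched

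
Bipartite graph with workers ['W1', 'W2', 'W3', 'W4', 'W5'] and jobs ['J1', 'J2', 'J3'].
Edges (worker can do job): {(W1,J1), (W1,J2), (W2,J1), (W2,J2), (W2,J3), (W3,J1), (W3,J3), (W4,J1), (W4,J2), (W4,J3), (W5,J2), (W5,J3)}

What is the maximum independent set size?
Maximum independent set = 5

By König's theorem:
- Min vertex cover = Max matching = 3
- Max independent set = Total vertices - Min vertex cover
- Max independent set = 8 - 3 = 5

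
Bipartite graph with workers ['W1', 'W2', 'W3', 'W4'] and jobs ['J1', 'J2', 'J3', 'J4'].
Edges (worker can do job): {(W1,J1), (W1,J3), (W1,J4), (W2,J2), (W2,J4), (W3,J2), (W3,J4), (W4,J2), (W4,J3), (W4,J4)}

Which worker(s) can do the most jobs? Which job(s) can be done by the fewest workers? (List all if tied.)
Most versatile: W1, W4 (3 jobs); Least covered: J1 (1 workers)

Worker degrees (jobs they can do): W1:3, W2:2, W3:2, W4:3
Job degrees (workers who can do it): J1:1, J2:3, J3:2, J4:4

Maximum worker degree is 3, achieved by: W1, W4
Minimum job degree is 1, achieved by: J1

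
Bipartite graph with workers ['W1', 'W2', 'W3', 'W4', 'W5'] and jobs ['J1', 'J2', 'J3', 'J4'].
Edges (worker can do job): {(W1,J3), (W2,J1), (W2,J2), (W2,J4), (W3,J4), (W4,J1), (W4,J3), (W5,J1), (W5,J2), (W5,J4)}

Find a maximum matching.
Matching: {(W2,J1), (W3,J4), (W4,J3), (W5,J2)}

Maximum matching (size 4):
  W2 → J1
  W3 → J4
  W4 → J3
  W5 → J2

Each worker is assigned to at most one job, and each job to at most one worker.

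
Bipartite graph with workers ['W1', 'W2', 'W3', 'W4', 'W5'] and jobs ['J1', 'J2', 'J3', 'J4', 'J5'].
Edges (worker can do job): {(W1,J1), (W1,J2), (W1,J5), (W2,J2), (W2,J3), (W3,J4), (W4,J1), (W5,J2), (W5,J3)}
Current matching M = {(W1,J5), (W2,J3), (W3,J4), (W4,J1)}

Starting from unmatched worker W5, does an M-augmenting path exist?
Yes: W5 → J2

An M-augmenting path alternates non-matching / matching edges, starting and ending at unmatched vertices.
Path: W5 → J2
(J2 is unmatched in M, so the path is augmenting.)
Flipping edges along this path would increase |M| from 4 to 5.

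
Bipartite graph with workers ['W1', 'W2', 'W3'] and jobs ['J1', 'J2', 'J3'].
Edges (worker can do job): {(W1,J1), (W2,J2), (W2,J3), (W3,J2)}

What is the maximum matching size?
Maximum matching size = 3

Maximum matching: {(W1,J1), (W2,J3), (W3,J2)}
Size: 3

This assigns 3 workers to 3 distinct jobs.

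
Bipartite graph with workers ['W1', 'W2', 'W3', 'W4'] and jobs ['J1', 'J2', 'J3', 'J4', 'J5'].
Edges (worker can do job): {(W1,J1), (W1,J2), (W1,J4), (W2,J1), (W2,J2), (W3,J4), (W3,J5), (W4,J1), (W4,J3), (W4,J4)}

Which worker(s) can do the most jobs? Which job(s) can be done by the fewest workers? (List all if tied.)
Most versatile: W1, W4 (3 jobs); Least covered: J3, J5 (1 workers)

Worker degrees (jobs they can do): W1:3, W2:2, W3:2, W4:3
Job degrees (workers who can do it): J1:3, J2:2, J3:1, J4:3, J5:1

Maximum worker degree is 3, achieved by: W1, W4
Minimum job degree is 1, achieved by: J3, J5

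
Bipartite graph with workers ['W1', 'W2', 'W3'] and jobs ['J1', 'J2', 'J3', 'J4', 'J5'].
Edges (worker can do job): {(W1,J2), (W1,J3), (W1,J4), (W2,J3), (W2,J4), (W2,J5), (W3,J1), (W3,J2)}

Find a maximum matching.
Matching: {(W1,J4), (W2,J5), (W3,J2)}

Maximum matching (size 3):
  W1 → J4
  W2 → J5
  W3 → J2

Each worker is assigned to at most one job, and each job to at most one worker.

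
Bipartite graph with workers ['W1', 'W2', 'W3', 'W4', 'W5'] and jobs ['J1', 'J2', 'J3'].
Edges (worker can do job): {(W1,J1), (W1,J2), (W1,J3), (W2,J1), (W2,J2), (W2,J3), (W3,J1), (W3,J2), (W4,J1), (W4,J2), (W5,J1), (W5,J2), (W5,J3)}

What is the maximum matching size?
Maximum matching size = 3

Maximum matching: {(W3,J1), (W4,J2), (W5,J3)}
Size: 3

This assigns 3 workers to 3 distinct jobs.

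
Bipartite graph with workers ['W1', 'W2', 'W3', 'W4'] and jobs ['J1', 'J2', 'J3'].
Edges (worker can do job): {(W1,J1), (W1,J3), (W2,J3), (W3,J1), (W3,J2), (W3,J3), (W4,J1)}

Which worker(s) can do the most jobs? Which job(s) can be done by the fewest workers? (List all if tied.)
Most versatile: W3 (3 jobs); Least covered: J2 (1 workers)

Worker degrees (jobs they can do): W1:2, W2:1, W3:3, W4:1
Job degrees (workers who can do it): J1:3, J2:1, J3:3

Maximum worker degree is 3, achieved by: W3
Minimum job degree is 1, achieved by: J2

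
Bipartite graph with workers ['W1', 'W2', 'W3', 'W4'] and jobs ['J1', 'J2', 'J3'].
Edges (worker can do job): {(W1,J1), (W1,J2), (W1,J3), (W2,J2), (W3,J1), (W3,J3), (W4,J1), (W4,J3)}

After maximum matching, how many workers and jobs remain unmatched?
Unmatched: 1 workers, 0 jobs

Maximum matching size: 3
Workers: 4 total, 3 matched, 1 unmatched
Jobs: 3 total, 3 matched, 0 unmatched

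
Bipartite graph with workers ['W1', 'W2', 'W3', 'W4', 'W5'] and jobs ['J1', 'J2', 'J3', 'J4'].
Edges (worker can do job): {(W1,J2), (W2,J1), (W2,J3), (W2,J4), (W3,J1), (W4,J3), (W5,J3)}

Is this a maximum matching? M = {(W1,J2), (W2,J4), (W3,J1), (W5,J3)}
Yes, size 4 is maximum

Proposed matching has size 4.
Maximum matching size for this graph: 4.

This is a maximum matching.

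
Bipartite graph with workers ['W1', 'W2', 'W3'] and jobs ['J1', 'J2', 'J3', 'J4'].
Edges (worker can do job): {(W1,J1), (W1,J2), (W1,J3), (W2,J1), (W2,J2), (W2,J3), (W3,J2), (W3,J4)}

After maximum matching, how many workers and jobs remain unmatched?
Unmatched: 0 workers, 1 jobs

Maximum matching size: 3
Workers: 3 total, 3 matched, 0 unmatched
Jobs: 4 total, 3 matched, 1 unmatched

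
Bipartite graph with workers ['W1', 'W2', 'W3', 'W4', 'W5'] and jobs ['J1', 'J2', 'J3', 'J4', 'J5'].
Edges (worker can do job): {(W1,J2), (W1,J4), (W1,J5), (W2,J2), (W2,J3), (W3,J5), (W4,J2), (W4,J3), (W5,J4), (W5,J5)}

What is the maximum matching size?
Maximum matching size = 4

Maximum matching: {(W2,J3), (W3,J5), (W4,J2), (W5,J4)}
Size: 4

This assigns 4 workers to 4 distinct jobs.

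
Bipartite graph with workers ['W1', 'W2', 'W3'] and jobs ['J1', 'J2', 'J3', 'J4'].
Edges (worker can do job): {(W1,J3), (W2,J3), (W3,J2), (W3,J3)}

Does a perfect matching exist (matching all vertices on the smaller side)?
No, maximum matching has size 2 < 3

Maximum matching has size 2, need 3 for perfect matching.
Unmatched workers: ['W2']
Unmatched jobs: ['J1', 'J4']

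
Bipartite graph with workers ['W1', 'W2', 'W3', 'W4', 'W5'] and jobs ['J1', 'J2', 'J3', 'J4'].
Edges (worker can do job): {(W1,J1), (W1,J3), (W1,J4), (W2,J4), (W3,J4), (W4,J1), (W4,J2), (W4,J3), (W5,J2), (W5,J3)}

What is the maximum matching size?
Maximum matching size = 4

Maximum matching: {(W1,J1), (W3,J4), (W4,J2), (W5,J3)}
Size: 4

This assigns 4 workers to 4 distinct jobs.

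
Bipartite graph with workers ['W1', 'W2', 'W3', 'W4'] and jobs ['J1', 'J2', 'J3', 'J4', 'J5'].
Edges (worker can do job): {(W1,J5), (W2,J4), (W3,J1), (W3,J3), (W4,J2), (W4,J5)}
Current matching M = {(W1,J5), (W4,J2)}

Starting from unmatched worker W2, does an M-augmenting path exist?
Yes: W2 → J4

An M-augmenting path alternates non-matching / matching edges, starting and ending at unmatched vertices.
Path: W2 → J4
(J4 is unmatched in M, so the path is augmenting.)
Flipping edges along this path would increase |M| from 2 to 3.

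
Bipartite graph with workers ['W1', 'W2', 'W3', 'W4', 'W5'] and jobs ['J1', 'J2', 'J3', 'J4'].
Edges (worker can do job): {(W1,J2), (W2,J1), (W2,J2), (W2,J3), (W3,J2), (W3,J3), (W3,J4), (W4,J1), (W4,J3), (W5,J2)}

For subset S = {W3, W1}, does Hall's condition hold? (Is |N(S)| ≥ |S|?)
Yes: |N(S)| = 3, |S| = 2

Subset S = {W3, W1}
Neighbors N(S) = {J2, J3, J4}

|N(S)| = 3, |S| = 2
Hall's condition: |N(S)| ≥ |S| is satisfied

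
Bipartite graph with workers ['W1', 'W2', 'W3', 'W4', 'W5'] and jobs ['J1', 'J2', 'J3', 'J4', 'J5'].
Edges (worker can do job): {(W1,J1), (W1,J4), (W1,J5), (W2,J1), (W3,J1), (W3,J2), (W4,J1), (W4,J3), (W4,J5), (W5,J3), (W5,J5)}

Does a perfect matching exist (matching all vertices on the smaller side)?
Yes, perfect matching exists (size 5)

Perfect matching: {(W1,J4), (W2,J1), (W3,J2), (W4,J5), (W5,J3)}
All 5 vertices on the smaller side are matched.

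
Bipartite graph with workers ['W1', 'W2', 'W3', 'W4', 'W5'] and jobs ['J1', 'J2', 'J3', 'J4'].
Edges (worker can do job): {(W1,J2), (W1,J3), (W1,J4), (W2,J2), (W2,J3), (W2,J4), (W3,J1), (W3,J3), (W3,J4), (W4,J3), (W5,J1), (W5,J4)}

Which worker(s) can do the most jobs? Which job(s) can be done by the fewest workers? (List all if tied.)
Most versatile: W1, W2, W3 (3 jobs); Least covered: J1, J2 (2 workers)

Worker degrees (jobs they can do): W1:3, W2:3, W3:3, W4:1, W5:2
Job degrees (workers who can do it): J1:2, J2:2, J3:4, J4:4

Maximum worker degree is 3, achieved by: W1, W2, W3
Minimum job degree is 2, achieved by: J1, J2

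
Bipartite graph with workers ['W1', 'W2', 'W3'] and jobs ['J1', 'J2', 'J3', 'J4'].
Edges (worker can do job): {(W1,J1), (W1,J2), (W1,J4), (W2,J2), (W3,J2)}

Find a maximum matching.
Matching: {(W1,J1), (W3,J2)}

Maximum matching (size 2):
  W1 → J1
  W3 → J2

Each worker is assigned to at most one job, and each job to at most one worker.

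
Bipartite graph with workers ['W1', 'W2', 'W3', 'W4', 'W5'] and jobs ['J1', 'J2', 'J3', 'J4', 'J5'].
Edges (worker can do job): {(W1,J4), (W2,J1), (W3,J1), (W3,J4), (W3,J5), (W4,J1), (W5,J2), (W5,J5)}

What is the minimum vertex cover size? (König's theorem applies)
Minimum vertex cover size = 4

By König's theorem: in bipartite graphs,
min vertex cover = max matching = 4

Maximum matching has size 4, so minimum vertex cover also has size 4.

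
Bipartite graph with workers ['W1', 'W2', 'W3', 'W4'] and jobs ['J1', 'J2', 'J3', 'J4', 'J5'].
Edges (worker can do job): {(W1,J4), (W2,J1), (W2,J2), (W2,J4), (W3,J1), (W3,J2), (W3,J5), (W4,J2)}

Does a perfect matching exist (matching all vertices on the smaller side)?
Yes, perfect matching exists (size 4)

Perfect matching: {(W1,J4), (W2,J1), (W3,J5), (W4,J2)}
All 4 vertices on the smaller side are matched.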